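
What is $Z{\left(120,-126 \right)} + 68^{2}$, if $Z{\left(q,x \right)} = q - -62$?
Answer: $4806$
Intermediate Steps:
$Z{\left(q,x \right)} = 62 + q$ ($Z{\left(q,x \right)} = q + 62 = 62 + q$)
$Z{\left(120,-126 \right)} + 68^{2} = \left(62 + 120\right) + 68^{2} = 182 + 4624 = 4806$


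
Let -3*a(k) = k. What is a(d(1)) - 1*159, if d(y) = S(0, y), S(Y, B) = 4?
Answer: -481/3 ≈ -160.33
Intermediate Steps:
d(y) = 4
a(k) = -k/3
a(d(1)) - 1*159 = -1/3*4 - 1*159 = -4/3 - 159 = -481/3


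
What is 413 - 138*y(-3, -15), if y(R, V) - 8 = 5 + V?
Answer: 689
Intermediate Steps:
y(R, V) = 13 + V (y(R, V) = 8 + (5 + V) = 13 + V)
413 - 138*y(-3, -15) = 413 - 138*(13 - 15) = 413 - 138*(-2) = 413 + 276 = 689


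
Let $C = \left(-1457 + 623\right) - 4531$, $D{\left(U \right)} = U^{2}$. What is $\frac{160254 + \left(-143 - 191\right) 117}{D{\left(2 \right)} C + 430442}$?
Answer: $\frac{60588}{204491} \approx 0.29629$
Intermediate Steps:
$C = -5365$ ($C = -834 - 4531 = -5365$)
$\frac{160254 + \left(-143 - 191\right) 117}{D{\left(2 \right)} C + 430442} = \frac{160254 + \left(-143 - 191\right) 117}{2^{2} \left(-5365\right) + 430442} = \frac{160254 - 39078}{4 \left(-5365\right) + 430442} = \frac{160254 - 39078}{-21460 + 430442} = \frac{121176}{408982} = 121176 \cdot \frac{1}{408982} = \frac{60588}{204491}$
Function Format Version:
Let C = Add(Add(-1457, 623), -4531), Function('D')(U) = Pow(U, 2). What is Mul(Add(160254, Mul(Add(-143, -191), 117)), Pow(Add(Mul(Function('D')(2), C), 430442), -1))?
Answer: Rational(60588, 204491) ≈ 0.29629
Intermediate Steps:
C = -5365 (C = Add(-834, -4531) = -5365)
Mul(Add(160254, Mul(Add(-143, -191), 117)), Pow(Add(Mul(Function('D')(2), C), 430442), -1)) = Mul(Add(160254, Mul(Add(-143, -191), 117)), Pow(Add(Mul(Pow(2, 2), -5365), 430442), -1)) = Mul(Add(160254, Mul(-334, 117)), Pow(Add(Mul(4, -5365), 430442), -1)) = Mul(Add(160254, -39078), Pow(Add(-21460, 430442), -1)) = Mul(121176, Pow(408982, -1)) = Mul(121176, Rational(1, 408982)) = Rational(60588, 204491)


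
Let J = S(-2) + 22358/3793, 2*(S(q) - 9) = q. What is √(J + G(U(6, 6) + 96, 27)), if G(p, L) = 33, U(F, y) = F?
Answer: √674664703/3793 ≈ 6.8480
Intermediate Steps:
S(q) = 9 + q/2
J = 52702/3793 (J = (9 + (½)*(-2)) + 22358/3793 = (9 - 1) + 22358*(1/3793) = 8 + 22358/3793 = 52702/3793 ≈ 13.895)
√(J + G(U(6, 6) + 96, 27)) = √(52702/3793 + 33) = √(177871/3793) = √674664703/3793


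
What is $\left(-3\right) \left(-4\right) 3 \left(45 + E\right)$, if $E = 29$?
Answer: $2664$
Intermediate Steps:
$\left(-3\right) \left(-4\right) 3 \left(45 + E\right) = \left(-3\right) \left(-4\right) 3 \left(45 + 29\right) = 12 \cdot 3 \cdot 74 = 36 \cdot 74 = 2664$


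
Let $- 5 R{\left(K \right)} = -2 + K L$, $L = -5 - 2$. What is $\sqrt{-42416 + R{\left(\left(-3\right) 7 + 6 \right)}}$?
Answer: $\frac{i \sqrt{1060915}}{5} \approx 206.0 i$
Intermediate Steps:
$L = -7$ ($L = -5 - 2 = -7$)
$R{\left(K \right)} = \frac{2}{5} + \frac{7 K}{5}$ ($R{\left(K \right)} = - \frac{-2 + K \left(-7\right)}{5} = - \frac{-2 - 7 K}{5} = \frac{2}{5} + \frac{7 K}{5}$)
$\sqrt{-42416 + R{\left(\left(-3\right) 7 + 6 \right)}} = \sqrt{-42416 + \left(\frac{2}{5} + \frac{7 \left(\left(-3\right) 7 + 6\right)}{5}\right)} = \sqrt{-42416 + \left(\frac{2}{5} + \frac{7 \left(-21 + 6\right)}{5}\right)} = \sqrt{-42416 + \left(\frac{2}{5} + \frac{7}{5} \left(-15\right)\right)} = \sqrt{-42416 + \left(\frac{2}{5} - 21\right)} = \sqrt{-42416 - \frac{103}{5}} = \sqrt{- \frac{212183}{5}} = \frac{i \sqrt{1060915}}{5}$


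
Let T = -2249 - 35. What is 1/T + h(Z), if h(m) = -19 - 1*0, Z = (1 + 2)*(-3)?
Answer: -43397/2284 ≈ -19.000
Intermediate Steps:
T = -2284
Z = -9 (Z = 3*(-3) = -9)
h(m) = -19 (h(m) = -19 + 0 = -19)
1/T + h(Z) = 1/(-2284) - 19 = -1/2284 - 19 = -43397/2284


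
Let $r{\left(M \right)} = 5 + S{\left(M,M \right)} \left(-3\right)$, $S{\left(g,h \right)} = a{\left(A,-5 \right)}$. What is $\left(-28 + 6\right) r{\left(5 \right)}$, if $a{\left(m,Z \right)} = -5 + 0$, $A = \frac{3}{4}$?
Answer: $-440$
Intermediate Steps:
$A = \frac{3}{4}$ ($A = 3 \cdot \frac{1}{4} = \frac{3}{4} \approx 0.75$)
$a{\left(m,Z \right)} = -5$
$S{\left(g,h \right)} = -5$
$r{\left(M \right)} = 20$ ($r{\left(M \right)} = 5 - -15 = 5 + 15 = 20$)
$\left(-28 + 6\right) r{\left(5 \right)} = \left(-28 + 6\right) 20 = \left(-22\right) 20 = -440$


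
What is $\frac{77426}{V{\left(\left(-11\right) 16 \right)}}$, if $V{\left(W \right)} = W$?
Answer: $- \frac{38713}{88} \approx -439.92$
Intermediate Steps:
$\frac{77426}{V{\left(\left(-11\right) 16 \right)}} = \frac{77426}{\left(-11\right) 16} = \frac{77426}{-176} = 77426 \left(- \frac{1}{176}\right) = - \frac{38713}{88}$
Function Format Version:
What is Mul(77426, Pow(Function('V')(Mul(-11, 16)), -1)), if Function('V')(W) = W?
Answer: Rational(-38713, 88) ≈ -439.92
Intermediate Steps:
Mul(77426, Pow(Function('V')(Mul(-11, 16)), -1)) = Mul(77426, Pow(Mul(-11, 16), -1)) = Mul(77426, Pow(-176, -1)) = Mul(77426, Rational(-1, 176)) = Rational(-38713, 88)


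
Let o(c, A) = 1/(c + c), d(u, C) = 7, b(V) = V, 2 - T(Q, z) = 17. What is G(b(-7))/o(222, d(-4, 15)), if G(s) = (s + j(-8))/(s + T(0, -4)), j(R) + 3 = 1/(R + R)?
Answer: 17871/88 ≈ 203.08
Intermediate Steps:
T(Q, z) = -15 (T(Q, z) = 2 - 1*17 = 2 - 17 = -15)
j(R) = -3 + 1/(2*R) (j(R) = -3 + 1/(R + R) = -3 + 1/(2*R))
o(c, A) = 1/(2*c)
G(s) = (-49/16 + s)/(-15 + s) (G(s) = (s + (-3 + (½)/(-8)))/(s - 15) = (s + (-3 + (½)*(-⅛)))/(-15 + s) = (s + (-3 - 1/16))/(-15 + s) = (s - 49/16)/(-15 + s) = (-49/16 + s)/(-15 + s))
G(b(-7))/o(222, d(-4, 15)) = ((-49/16 - 7)/(-15 - 7))/(((½)/222)) = (-161/16/(-22))/(((½)*(1/222))) = (-1/22*(-161/16))/(1/444) = (161/352)*444 = 17871/88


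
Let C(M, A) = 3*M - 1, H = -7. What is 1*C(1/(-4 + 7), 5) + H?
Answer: -7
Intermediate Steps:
C(M, A) = -1 + 3*M
1*C(1/(-4 + 7), 5) + H = 1*(-1 + 3/(-4 + 7)) - 7 = 1*(-1 + 3/3) - 7 = 1*(-1 + 3*(⅓)) - 7 = 1*(-1 + 1) - 7 = 1*0 - 7 = 0 - 7 = -7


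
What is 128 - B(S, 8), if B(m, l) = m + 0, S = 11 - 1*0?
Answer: 117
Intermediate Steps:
S = 11 (S = 11 + 0 = 11)
B(m, l) = m
128 - B(S, 8) = 128 - 1*11 = 128 - 11 = 117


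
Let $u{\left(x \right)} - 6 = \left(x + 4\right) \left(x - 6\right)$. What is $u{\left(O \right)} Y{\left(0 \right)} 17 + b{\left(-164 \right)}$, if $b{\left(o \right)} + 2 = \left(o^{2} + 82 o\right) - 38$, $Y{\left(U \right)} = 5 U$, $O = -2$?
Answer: $13408$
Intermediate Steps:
$u{\left(x \right)} = 6 + \left(-6 + x\right) \left(4 + x\right)$ ($u{\left(x \right)} = 6 + \left(x + 4\right) \left(x - 6\right) = 6 + \left(4 + x\right) \left(-6 + x\right) = 6 + \left(-6 + x\right) \left(4 + x\right)$)
$b{\left(o \right)} = -40 + o^{2} + 82 o$ ($b{\left(o \right)} = -2 - \left(38 - o^{2} - 82 o\right) = -2 + \left(-38 + o^{2} + 82 o\right) = -40 + o^{2} + 82 o$)
$u{\left(O \right)} Y{\left(0 \right)} 17 + b{\left(-164 \right)} = \left(-18 + \left(-2\right)^{2} - -4\right) 5 \cdot 0 \cdot 17 + \left(-40 + \left(-164\right)^{2} + 82 \left(-164\right)\right) = \left(-18 + 4 + 4\right) 0 \cdot 17 - -13408 = \left(-10\right) 0 \cdot 17 + 13408 = 0 \cdot 17 + 13408 = 0 + 13408 = 13408$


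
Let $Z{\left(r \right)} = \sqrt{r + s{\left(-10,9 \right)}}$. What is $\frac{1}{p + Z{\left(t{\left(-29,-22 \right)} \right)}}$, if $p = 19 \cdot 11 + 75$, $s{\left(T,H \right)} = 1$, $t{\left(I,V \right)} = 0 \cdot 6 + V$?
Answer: $\frac{284}{80677} - \frac{i \sqrt{21}}{80677} \approx 0.0035202 - 5.6802 \cdot 10^{-5} i$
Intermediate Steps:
$t{\left(I,V \right)} = V$ ($t{\left(I,V \right)} = 0 + V = V$)
$Z{\left(r \right)} = \sqrt{1 + r}$ ($Z{\left(r \right)} = \sqrt{r + 1} = \sqrt{1 + r}$)
$p = 284$ ($p = 209 + 75 = 284$)
$\frac{1}{p + Z{\left(t{\left(-29,-22 \right)} \right)}} = \frac{1}{284 + \sqrt{1 - 22}} = \frac{1}{284 + \sqrt{-21}} = \frac{1}{284 + i \sqrt{21}}$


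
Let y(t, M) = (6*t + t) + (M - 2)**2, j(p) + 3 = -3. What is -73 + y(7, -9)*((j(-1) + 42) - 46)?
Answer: -1773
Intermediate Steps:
j(p) = -6 (j(p) = -3 - 3 = -6)
y(t, M) = (-2 + M)**2 + 7*t (y(t, M) = 7*t + (-2 + M)**2 = (-2 + M)**2 + 7*t)
-73 + y(7, -9)*((j(-1) + 42) - 46) = -73 + ((-2 - 9)**2 + 7*7)*((-6 + 42) - 46) = -73 + ((-11)**2 + 49)*(36 - 46) = -73 + (121 + 49)*(-10) = -73 + 170*(-10) = -73 - 1700 = -1773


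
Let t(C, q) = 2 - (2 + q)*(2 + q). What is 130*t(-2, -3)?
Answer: 130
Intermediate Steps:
t(C, q) = 2 - (2 + q)**2
130*t(-2, -3) = 130*(2 - (2 - 3)**2) = 130*(2 - 1*(-1)**2) = 130*(2 - 1*1) = 130*(2 - 1) = 130*1 = 130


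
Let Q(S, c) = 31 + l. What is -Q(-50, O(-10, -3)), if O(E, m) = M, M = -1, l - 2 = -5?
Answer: -28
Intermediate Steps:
l = -3 (l = 2 - 5 = -3)
O(E, m) = -1
Q(S, c) = 28 (Q(S, c) = 31 - 3 = 28)
-Q(-50, O(-10, -3)) = -1*28 = -28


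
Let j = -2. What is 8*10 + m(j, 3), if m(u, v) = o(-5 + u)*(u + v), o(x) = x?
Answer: 73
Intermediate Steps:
m(u, v) = (-5 + u)*(u + v)
8*10 + m(j, 3) = 8*10 + (-5 - 2)*(-2 + 3) = 80 - 7*1 = 80 - 7 = 73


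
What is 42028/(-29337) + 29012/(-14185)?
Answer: -206756032/59449335 ≈ -3.4779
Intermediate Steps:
42028/(-29337) + 29012/(-14185) = 42028*(-1/29337) + 29012*(-1/14185) = -6004/4191 - 29012/14185 = -206756032/59449335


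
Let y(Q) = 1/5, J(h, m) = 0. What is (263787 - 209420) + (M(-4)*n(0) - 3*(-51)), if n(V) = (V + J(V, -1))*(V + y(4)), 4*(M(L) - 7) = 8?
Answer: 54520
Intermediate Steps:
M(L) = 9 (M(L) = 7 + (¼)*8 = 7 + 2 = 9)
y(Q) = ⅕
n(V) = V*(⅕ + V) (n(V) = (V + 0)*(V + ⅕) = V*(⅕ + V))
(263787 - 209420) + (M(-4)*n(0) - 3*(-51)) = (263787 - 209420) + (9*(0*(⅕ + 0)) - 3*(-51)) = 54367 + (9*(0*(⅕)) + 153) = 54367 + (9*0 + 153) = 54367 + (0 + 153) = 54367 + 153 = 54520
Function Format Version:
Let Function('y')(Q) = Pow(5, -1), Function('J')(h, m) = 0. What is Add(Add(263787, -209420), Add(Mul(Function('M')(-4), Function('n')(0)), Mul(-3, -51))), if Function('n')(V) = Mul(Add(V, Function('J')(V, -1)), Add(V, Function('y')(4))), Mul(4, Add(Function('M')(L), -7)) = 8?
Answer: 54520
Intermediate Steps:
Function('M')(L) = 9 (Function('M')(L) = Add(7, Mul(Rational(1, 4), 8)) = Add(7, 2) = 9)
Function('y')(Q) = Rational(1, 5)
Function('n')(V) = Mul(V, Add(Rational(1, 5), V)) (Function('n')(V) = Mul(Add(V, 0), Add(V, Rational(1, 5))) = Mul(V, Add(Rational(1, 5), V)))
Add(Add(263787, -209420), Add(Mul(Function('M')(-4), Function('n')(0)), Mul(-3, -51))) = Add(Add(263787, -209420), Add(Mul(9, Mul(0, Add(Rational(1, 5), 0))), Mul(-3, -51))) = Add(54367, Add(Mul(9, Mul(0, Rational(1, 5))), 153)) = Add(54367, Add(Mul(9, 0), 153)) = Add(54367, Add(0, 153)) = Add(54367, 153) = 54520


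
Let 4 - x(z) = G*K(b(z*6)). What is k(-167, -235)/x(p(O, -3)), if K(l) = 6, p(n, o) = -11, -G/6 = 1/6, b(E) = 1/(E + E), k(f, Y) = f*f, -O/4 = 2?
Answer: 27889/10 ≈ 2788.9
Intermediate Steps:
O = -8 (O = -4*2 = -8)
k(f, Y) = f²
b(E) = 1/(2*E)
G = -1 (G = -6/6 = -6*⅙ = -1)
x(z) = 10 (x(z) = 4 - (-1)*6 = 4 - 1*(-6) = 4 + 6 = 10)
k(-167, -235)/x(p(O, -3)) = (-167)²/10 = 27889*(⅒) = 27889/10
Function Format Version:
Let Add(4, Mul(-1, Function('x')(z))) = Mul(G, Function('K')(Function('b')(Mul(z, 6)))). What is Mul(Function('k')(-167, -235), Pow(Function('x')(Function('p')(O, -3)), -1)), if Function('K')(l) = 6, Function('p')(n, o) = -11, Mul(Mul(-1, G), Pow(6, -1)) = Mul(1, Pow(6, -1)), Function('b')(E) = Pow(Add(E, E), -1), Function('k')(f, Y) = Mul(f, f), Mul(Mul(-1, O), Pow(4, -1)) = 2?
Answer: Rational(27889, 10) ≈ 2788.9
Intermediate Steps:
O = -8 (O = Mul(-4, 2) = -8)
Function('k')(f, Y) = Pow(f, 2)
Function('b')(E) = Mul(Rational(1, 2), Pow(E, -1)) (Function('b')(E) = Pow(Mul(2, E), -1) = Mul(Rational(1, 2), Pow(E, -1)))
G = -1 (G = Mul(-6, Mul(1, Pow(6, -1))) = Mul(-6, Mul(1, Rational(1, 6))) = Mul(-6, Rational(1, 6)) = -1)
Function('x')(z) = 10 (Function('x')(z) = Add(4, Mul(-1, Mul(-1, 6))) = Add(4, Mul(-1, -6)) = Add(4, 6) = 10)
Mul(Function('k')(-167, -235), Pow(Function('x')(Function('p')(O, -3)), -1)) = Mul(Pow(-167, 2), Pow(10, -1)) = Mul(27889, Rational(1, 10)) = Rational(27889, 10)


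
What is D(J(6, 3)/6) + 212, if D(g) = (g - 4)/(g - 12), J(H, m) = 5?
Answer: 14223/67 ≈ 212.28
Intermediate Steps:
D(g) = (-4 + g)/(-12 + g)
D(J(6, 3)/6) + 212 = (-4 + 5/6)/(-12 + 5/6) + 212 = -19/6/(-67/6) + 212 = -6/67*(-19/6) + 212 = 19/67 + 212 = 14223/67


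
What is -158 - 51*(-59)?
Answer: 2851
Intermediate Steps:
-158 - 51*(-59) = -158 + 3009 = 2851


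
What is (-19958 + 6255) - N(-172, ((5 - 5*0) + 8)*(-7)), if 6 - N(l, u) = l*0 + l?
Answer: -13881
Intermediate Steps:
N(l, u) = 6 - l (N(l, u) = 6 - (l*0 + l) = 6 - (0 + l) = 6 - l)
(-19958 + 6255) - N(-172, ((5 - 5*0) + 8)*(-7)) = (-19958 + 6255) - (6 - 1*(-172)) = -13703 - (6 + 172) = -13703 - 1*178 = -13703 - 178 = -13881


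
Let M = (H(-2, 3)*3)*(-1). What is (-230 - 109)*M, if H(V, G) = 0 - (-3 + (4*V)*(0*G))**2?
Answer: -9153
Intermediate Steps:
H(V, G) = -9 (H(V, G) = 0 - (-3 + (4*V)*0)**2 = 0 - (-3 + 0)**2 = 0 - 1*(-3)**2 = 0 - 1*9 = 0 - 9 = -9)
M = 27 (M = -9*3*(-1) = -27*(-1) = 27)
(-230 - 109)*M = (-230 - 109)*27 = -339*27 = -9153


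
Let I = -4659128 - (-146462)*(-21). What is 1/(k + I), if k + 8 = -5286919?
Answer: -1/13021757 ≈ -7.6795e-8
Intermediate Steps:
k = -5286927 (k = -8 - 5286919 = -5286927)
I = -7734830 (I = -4659128 - 1*3075702 = -4659128 - 3075702 = -7734830)
1/(k + I) = 1/(-5286927 - 7734830) = 1/(-13021757) = -1/13021757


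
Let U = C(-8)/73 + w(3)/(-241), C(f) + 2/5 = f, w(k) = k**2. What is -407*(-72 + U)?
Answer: 2583183009/87965 ≈ 29366.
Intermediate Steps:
C(f) = -2/5 + f
U = -13407/87965 (U = (-2/5 - 8)/73 + 3**2/(-241) = -42/5*1/73 + 9*(-1/241) = -42/365 - 9/241 = -13407/87965 ≈ -0.15241)
-407*(-72 + U) = -407*(-72 - 13407/87965) = -407*(-6346887/87965) = 2583183009/87965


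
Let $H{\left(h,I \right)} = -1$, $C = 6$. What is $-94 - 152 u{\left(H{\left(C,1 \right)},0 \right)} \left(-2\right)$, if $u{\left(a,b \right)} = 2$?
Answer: $514$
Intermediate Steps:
$-94 - 152 u{\left(H{\left(C,1 \right)},0 \right)} \left(-2\right) = -94 - 152 \cdot 2 \left(-2\right) = -94 - -608 = -94 + 608 = 514$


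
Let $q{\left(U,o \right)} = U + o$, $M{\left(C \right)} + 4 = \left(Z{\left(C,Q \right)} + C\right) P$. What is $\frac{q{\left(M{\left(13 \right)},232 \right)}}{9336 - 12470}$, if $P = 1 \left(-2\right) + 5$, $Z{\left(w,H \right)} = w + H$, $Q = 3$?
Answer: $- \frac{315}{3134} \approx -0.10051$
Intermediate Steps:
$Z{\left(w,H \right)} = H + w$
$P = 3$ ($P = -2 + 5 = 3$)
$M{\left(C \right)} = 5 + 6 C$ ($M{\left(C \right)} = -4 + \left(\left(3 + C\right) + C\right) 3 = -4 + \left(3 + 2 C\right) 3 = -4 + \left(9 + 6 C\right) = 5 + 6 C$)
$\frac{q{\left(M{\left(13 \right)},232 \right)}}{9336 - 12470} = \frac{\left(5 + 6 \cdot 13\right) + 232}{9336 - 12470} = \frac{\left(5 + 78\right) + 232}{9336 - 12470} = \frac{83 + 232}{-3134} = 315 \left(- \frac{1}{3134}\right) = - \frac{315}{3134}$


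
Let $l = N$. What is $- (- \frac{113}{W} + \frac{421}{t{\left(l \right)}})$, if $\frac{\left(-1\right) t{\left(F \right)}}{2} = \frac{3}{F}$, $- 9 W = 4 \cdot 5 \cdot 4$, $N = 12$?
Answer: $\frac{66343}{80} \approx 829.29$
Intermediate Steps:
$W = - \frac{80}{9}$ ($W = - \frac{4 \cdot 5 \cdot 4}{9} = - \frac{20 \cdot 4}{9} = \left(- \frac{1}{9}\right) 80 = - \frac{80}{9} \approx -8.8889$)
$l = 12$
$t{\left(F \right)} = - \frac{6}{F}$ ($t{\left(F \right)} = - 2 \frac{3}{F} = - \frac{6}{F}$)
$- (- \frac{113}{W} + \frac{421}{t{\left(l \right)}}) = - (- \frac{113}{- \frac{80}{9}} + \frac{421}{\left(-6\right) \frac{1}{12}}) = - (\left(-113\right) \left(- \frac{9}{80}\right) + \frac{421}{\left(-6\right) \frac{1}{12}}) = - (\frac{1017}{80} + \frac{421}{- \frac{1}{2}}) = - (\frac{1017}{80} + 421 \left(-2\right)) = - (\frac{1017}{80} - 842) = \left(-1\right) \left(- \frac{66343}{80}\right) = \frac{66343}{80}$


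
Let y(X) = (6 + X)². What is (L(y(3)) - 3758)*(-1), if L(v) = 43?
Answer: 3715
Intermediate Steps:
(L(y(3)) - 3758)*(-1) = (43 - 3758)*(-1) = -3715*(-1) = 3715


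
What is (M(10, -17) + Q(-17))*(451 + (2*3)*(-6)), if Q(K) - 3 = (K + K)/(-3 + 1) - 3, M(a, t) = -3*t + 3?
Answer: 29465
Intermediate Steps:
M(a, t) = 3 - 3*t
Q(K) = -K (Q(K) = 3 + ((K + K)/(-3 + 1) - 3) = 3 + ((2*K)/(-2) - 3) = 3 + ((2*K)*(-½) - 3) = 3 + (-K - 3) = 3 + (-3 - K) = -K)
(M(10, -17) + Q(-17))*(451 + (2*3)*(-6)) = ((3 - 3*(-17)) - 1*(-17))*(451 + (2*3)*(-6)) = ((3 + 51) + 17)*(451 + 6*(-6)) = (54 + 17)*(451 - 36) = 71*415 = 29465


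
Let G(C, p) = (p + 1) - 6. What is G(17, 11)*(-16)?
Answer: -96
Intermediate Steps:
G(C, p) = -5 + p (G(C, p) = (1 + p) - 6 = -5 + p)
G(17, 11)*(-16) = (-5 + 11)*(-16) = 6*(-16) = -96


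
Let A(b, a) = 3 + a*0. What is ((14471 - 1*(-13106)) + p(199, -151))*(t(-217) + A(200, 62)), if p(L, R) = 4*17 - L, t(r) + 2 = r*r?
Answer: 1292432140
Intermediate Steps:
A(b, a) = 3 (A(b, a) = 3 + 0 = 3)
t(r) = -2 + r**2 (t(r) = -2 + r*r = -2 + r**2)
p(L, R) = 68 - L
((14471 - 1*(-13106)) + p(199, -151))*(t(-217) + A(200, 62)) = ((14471 - 1*(-13106)) + (68 - 1*199))*((-2 + (-217)**2) + 3) = ((14471 + 13106) + (68 - 199))*((-2 + 47089) + 3) = (27577 - 131)*(47087 + 3) = 27446*47090 = 1292432140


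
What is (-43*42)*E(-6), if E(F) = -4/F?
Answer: -1204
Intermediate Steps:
(-43*42)*E(-6) = (-43*42)*(-4/(-6)) = -(-7224)*(-1)/6 = -1806*⅔ = -1204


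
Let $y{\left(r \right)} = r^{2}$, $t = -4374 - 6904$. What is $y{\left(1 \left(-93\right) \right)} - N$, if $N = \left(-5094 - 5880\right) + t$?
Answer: $30901$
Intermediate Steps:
$t = -11278$ ($t = -4374 - 6904 = -11278$)
$N = -22252$ ($N = \left(-5094 - 5880\right) - 11278 = -10974 - 11278 = -22252$)
$y{\left(1 \left(-93\right) \right)} - N = \left(1 \left(-93\right)\right)^{2} - -22252 = \left(-93\right)^{2} + 22252 = 8649 + 22252 = 30901$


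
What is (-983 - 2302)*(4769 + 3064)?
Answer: -25731405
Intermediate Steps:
(-983 - 2302)*(4769 + 3064) = -3285*7833 = -25731405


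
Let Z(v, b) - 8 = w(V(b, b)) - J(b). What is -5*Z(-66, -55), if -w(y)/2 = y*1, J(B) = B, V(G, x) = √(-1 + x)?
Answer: -315 + 20*I*√14 ≈ -315.0 + 74.833*I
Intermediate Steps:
w(y) = -2*y
Z(v, b) = 8 - b - 2*√(-1 + b) (Z(v, b) = 8 + (-2*√(-1 + b) - b) = 8 + (-b - 2*√(-1 + b)) = 8 - b - 2*√(-1 + b))
-5*Z(-66, -55) = -5*(8 - 1*(-55) - 2*√(-1 - 55)) = -5*(8 + 55 - 4*I*√14) = -5*(63 - 4*I*√14) = -315 + 20*I*√14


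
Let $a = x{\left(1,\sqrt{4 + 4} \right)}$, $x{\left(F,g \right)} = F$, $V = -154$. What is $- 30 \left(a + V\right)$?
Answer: $4590$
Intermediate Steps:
$a = 1$
$- 30 \left(a + V\right) = - 30 \left(1 - 154\right) = \left(-30\right) \left(-153\right) = 4590$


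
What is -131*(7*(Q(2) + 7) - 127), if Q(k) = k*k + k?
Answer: 4716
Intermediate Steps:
Q(k) = k + k² (Q(k) = k² + k = k + k²)
-131*(7*(Q(2) + 7) - 127) = -131*(7*(2*(1 + 2) + 7) - 127) = -131*(7*(2*3 + 7) - 127) = -131*(7*(6 + 7) - 127) = -131*(7*13 - 127) = -131*(91 - 127) = -131*(-36) = 4716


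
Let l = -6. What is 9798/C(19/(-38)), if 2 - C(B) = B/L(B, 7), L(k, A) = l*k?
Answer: 58788/13 ≈ 4522.2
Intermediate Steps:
L(k, A) = -6*k
C(B) = 13/6 (C(B) = 2 - B/((-6*B)) = 2 - B*(-1/(6*B)) = 2 - 1*(-1/6) = 2 + 1/6 = 13/6)
9798/C(19/(-38)) = 9798/(13/6) = 9798*(6/13) = 58788/13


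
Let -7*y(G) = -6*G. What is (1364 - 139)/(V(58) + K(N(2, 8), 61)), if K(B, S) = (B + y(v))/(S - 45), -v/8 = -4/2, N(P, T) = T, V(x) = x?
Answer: 17150/831 ≈ 20.638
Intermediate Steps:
v = 16 (v = -(-32)/2 = -8*(-2) = 16)
y(G) = 6*G/7 (y(G) = -(-6)*G/7 = 6*G/7)
K(B, S) = (96/7 + B)/(-45 + S) (K(B, S) = (B + (6/7)*16)/(S - 45) = (B + 96/7)/(-45 + S) = (96/7 + B)/(-45 + S))
(1364 - 139)/(V(58) + K(N(2, 8), 61)) = (1364 - 139)/(58 + (96/7 + 8)/(-45 + 61)) = 1225/(58 + (152/7)/16) = 1225/(58 + (1/16)*(152/7)) = 1225/(58 + 19/14) = 1225/(831/14) = 1225*(14/831) = 17150/831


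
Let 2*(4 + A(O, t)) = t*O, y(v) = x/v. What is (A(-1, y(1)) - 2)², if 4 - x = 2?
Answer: 49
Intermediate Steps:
x = 2 (x = 4 - 1*2 = 4 - 2 = 2)
y(v) = 2/v
A(O, t) = -4 + O*t/2 (A(O, t) = -4 + (t*O)/2 = -4 + (O*t)/2 = -4 + O*t/2)
(A(-1, y(1)) - 2)² = ((-4 + (½)*(-1)*(2/1)) - 2)² = ((-4 + (½)*(-1)*(2*1)) - 2)² = ((-4 + (½)*(-1)*2) - 2)² = ((-4 - 1) - 2)² = (-5 - 2)² = (-7)² = 49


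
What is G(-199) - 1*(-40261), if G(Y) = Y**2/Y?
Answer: 40062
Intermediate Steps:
G(Y) = Y
G(-199) - 1*(-40261) = -199 - 1*(-40261) = -199 + 40261 = 40062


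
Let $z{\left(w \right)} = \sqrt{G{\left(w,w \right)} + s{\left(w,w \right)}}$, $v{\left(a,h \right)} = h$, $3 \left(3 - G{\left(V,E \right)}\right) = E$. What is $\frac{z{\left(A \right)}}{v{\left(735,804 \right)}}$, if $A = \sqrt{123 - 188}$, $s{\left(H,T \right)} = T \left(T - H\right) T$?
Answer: $\frac{\sqrt{27 - 3 i \sqrt{65}}}{2412} \approx 0.0023315 - 0.00089158 i$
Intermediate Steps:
$G{\left(V,E \right)} = 3 - \frac{E}{3}$
$s{\left(H,T \right)} = T^{2} \left(T - H\right)$
$A = i \sqrt{65}$ ($A = \sqrt{-65} = i \sqrt{65} \approx 8.0623 i$)
$z{\left(w \right)} = \sqrt{3 - \frac{w}{3}}$ ($z{\left(w \right)} = \sqrt{\left(3 - \frac{w}{3}\right) + w^{2} \left(w - w\right)} = \sqrt{\left(3 - \frac{w}{3}\right) + w^{2} \cdot 0} = \sqrt{\left(3 - \frac{w}{3}\right) + 0} = \sqrt{3 - \frac{w}{3}}$)
$\frac{z{\left(A \right)}}{v{\left(735,804 \right)}} = \frac{\frac{1}{3} \sqrt{27 - 3 i \sqrt{65}}}{804} = \frac{\sqrt{27 - 3 i \sqrt{65}}}{3} \cdot \frac{1}{804} = \frac{\sqrt{27 - 3 i \sqrt{65}}}{2412}$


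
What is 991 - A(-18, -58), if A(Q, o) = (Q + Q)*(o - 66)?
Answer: -3473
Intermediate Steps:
A(Q, o) = 2*Q*(-66 + o) (A(Q, o) = (2*Q)*(-66 + o) = 2*Q*(-66 + o))
991 - A(-18, -58) = 991 - 2*(-18)*(-66 - 58) = 991 - 2*(-18)*(-124) = 991 - 1*4464 = 991 - 4464 = -3473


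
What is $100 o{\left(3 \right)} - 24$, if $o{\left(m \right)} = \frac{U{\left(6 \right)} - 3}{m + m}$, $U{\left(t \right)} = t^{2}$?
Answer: $526$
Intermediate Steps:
$o{\left(m \right)} = \frac{33}{2 m}$ ($o{\left(m \right)} = \frac{6^{2} - 3}{m + m} = \frac{36 - 3}{2 m} = 33 \frac{1}{2 m} = \frac{33}{2 m}$)
$100 o{\left(3 \right)} - 24 = 100 \frac{33}{2 \cdot 3} - 24 = 100 \cdot \frac{33}{2} \cdot \frac{1}{3} - 24 = 100 \cdot \frac{11}{2} - 24 = 550 - 24 = 526$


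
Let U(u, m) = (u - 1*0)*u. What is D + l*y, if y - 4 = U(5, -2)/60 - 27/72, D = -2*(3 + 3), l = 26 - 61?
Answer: -3683/24 ≈ -153.46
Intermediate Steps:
U(u, m) = u**2 (U(u, m) = (u + 0)*u = u*u = u**2)
l = -35
D = -12 (D = -2*6 = -12)
y = 97/24 (y = 4 + (5**2/60 - 27/72) = 4 + (25*(1/60) - 27*1/72) = 4 + (5/12 - 3/8) = 4 + 1/24 = 97/24 ≈ 4.0417)
D + l*y = -12 - 35*97/24 = -12 - 3395/24 = -3683/24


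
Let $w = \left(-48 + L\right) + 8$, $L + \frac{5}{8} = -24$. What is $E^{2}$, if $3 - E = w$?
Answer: $\frac{292681}{64} \approx 4573.1$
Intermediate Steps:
$L = - \frac{197}{8}$ ($L = - \frac{5}{8} - 24 = - \frac{197}{8} \approx -24.625$)
$w = - \frac{517}{8}$ ($w = \left(-48 - \frac{197}{8}\right) + 8 = - \frac{581}{8} + 8 = - \frac{517}{8} \approx -64.625$)
$E = \frac{541}{8}$ ($E = 3 - - \frac{517}{8} = 3 + \frac{517}{8} = \frac{541}{8} \approx 67.625$)
$E^{2} = \left(\frac{541}{8}\right)^{2} = \frac{292681}{64}$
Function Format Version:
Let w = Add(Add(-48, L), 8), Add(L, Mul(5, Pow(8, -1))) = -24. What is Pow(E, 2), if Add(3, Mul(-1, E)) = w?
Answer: Rational(292681, 64) ≈ 4573.1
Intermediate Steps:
L = Rational(-197, 8) (L = Add(Rational(-5, 8), -24) = Rational(-197, 8) ≈ -24.625)
w = Rational(-517, 8) (w = Add(Add(-48, Rational(-197, 8)), 8) = Add(Rational(-581, 8), 8) = Rational(-517, 8) ≈ -64.625)
E = Rational(541, 8) (E = Add(3, Mul(-1, Rational(-517, 8))) = Add(3, Rational(517, 8)) = Rational(541, 8) ≈ 67.625)
Pow(E, 2) = Pow(Rational(541, 8), 2) = Rational(292681, 64)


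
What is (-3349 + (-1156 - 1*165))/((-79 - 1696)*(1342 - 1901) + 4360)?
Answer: -934/199317 ≈ -0.0046860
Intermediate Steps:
(-3349 + (-1156 - 1*165))/((-79 - 1696)*(1342 - 1901) + 4360) = (-3349 + (-1156 - 165))/(-1775*(-559) + 4360) = (-3349 - 1321)/(992225 + 4360) = -4670/996585 = -4670*1/996585 = -934/199317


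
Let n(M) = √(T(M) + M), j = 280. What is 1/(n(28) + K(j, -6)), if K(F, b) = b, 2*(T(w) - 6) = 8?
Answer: 3 + √38/2 ≈ 6.0822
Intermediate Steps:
T(w) = 10 (T(w) = 6 + (½)*8 = 6 + 4 = 10)
n(M) = √(10 + M)
1/(n(28) + K(j, -6)) = 1/(√(10 + 28) - 6) = 1/(√38 - 6) = 1/(-6 + √38)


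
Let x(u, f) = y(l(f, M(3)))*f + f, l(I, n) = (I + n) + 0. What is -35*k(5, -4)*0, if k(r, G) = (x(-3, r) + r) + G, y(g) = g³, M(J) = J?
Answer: 0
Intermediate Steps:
l(I, n) = I + n
x(u, f) = f + f*(3 + f)³ (x(u, f) = (f + 3)³*f + f = (3 + f)³*f + f = f*(3 + f)³ + f = f + f*(3 + f)³)
k(r, G) = G + r + r*(1 + (3 + r)³) (k(r, G) = (r*(1 + (3 + r)³) + r) + G = (r + r*(1 + (3 + r)³)) + G = G + r + r*(1 + (3 + r)³))
-35*k(5, -4)*0 = -35*(-4 + 5 + 5*(1 + (3 + 5)³))*0 = -35*(-4 + 5 + 5*(1 + 8³))*0 = -35*(-4 + 5 + 5*(1 + 512))*0 = -35*(-4 + 5 + 5*513)*0 = -35*(-4 + 5 + 2565)*0 = -35*2566*0 = -89810*0 = 0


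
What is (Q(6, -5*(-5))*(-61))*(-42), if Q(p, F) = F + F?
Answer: 128100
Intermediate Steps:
Q(p, F) = 2*F
(Q(6, -5*(-5))*(-61))*(-42) = ((2*(-5*(-5)))*(-61))*(-42) = ((2*25)*(-61))*(-42) = (50*(-61))*(-42) = -3050*(-42) = 128100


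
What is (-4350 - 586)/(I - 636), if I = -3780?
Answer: 617/552 ≈ 1.1178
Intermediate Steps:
(-4350 - 586)/(I - 636) = (-4350 - 586)/(-3780 - 636) = -4936/(-4416) = -4936*(-1/4416) = 617/552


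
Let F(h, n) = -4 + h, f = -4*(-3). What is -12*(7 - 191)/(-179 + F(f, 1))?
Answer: -736/57 ≈ -12.912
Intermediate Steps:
f = 12
-12*(7 - 191)/(-179 + F(f, 1)) = -12*(7 - 191)/(-179 + (-4 + 12)) = -(-2208)/(-179 + 8) = -(-2208)/(-171) = -(-2208)*(-1)/171 = -12*184/171 = -736/57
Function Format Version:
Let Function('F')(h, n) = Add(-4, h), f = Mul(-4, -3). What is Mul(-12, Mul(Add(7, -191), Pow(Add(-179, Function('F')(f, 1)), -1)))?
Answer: Rational(-736, 57) ≈ -12.912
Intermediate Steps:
f = 12
Mul(-12, Mul(Add(7, -191), Pow(Add(-179, Function('F')(f, 1)), -1))) = Mul(-12, Mul(Add(7, -191), Pow(Add(-179, Add(-4, 12)), -1))) = Mul(-12, Mul(-184, Pow(Add(-179, 8), -1))) = Mul(-12, Mul(-184, Pow(-171, -1))) = Mul(-12, Mul(-184, Rational(-1, 171))) = Mul(-12, Rational(184, 171)) = Rational(-736, 57)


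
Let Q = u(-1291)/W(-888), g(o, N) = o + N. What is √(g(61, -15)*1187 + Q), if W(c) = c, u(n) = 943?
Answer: √10763810526/444 ≈ 233.67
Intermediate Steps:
g(o, N) = N + o
Q = -943/888 (Q = 943/(-888) = 943*(-1/888) = -943/888 ≈ -1.0619)
√(g(61, -15)*1187 + Q) = √((-15 + 61)*1187 - 943/888) = √(46*1187 - 943/888) = √(54602 - 943/888) = √(48485633/888) = √10763810526/444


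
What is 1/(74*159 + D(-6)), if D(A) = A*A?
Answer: 1/11802 ≈ 8.4731e-5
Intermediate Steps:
D(A) = A²
1/(74*159 + D(-6)) = 1/(74*159 + (-6)²) = 1/(11766 + 36) = 1/11802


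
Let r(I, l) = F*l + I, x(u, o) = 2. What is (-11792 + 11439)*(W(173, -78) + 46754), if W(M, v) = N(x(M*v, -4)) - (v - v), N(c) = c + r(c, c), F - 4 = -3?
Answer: -16506280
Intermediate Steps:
F = 1 (F = 4 - 3 = 1)
r(I, l) = I + l (r(I, l) = 1*l + I = l + I = I + l)
N(c) = 3*c (N(c) = c + (c + c) = c + 2*c = 3*c)
W(M, v) = 6 (W(M, v) = 3*2 - (v - v) = 6 - 1*0 = 6 + 0 = 6)
(-11792 + 11439)*(W(173, -78) + 46754) = (-11792 + 11439)*(6 + 46754) = -353*46760 = -16506280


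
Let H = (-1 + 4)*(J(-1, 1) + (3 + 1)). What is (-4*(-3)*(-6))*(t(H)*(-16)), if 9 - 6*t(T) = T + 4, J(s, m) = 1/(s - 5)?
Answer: -1248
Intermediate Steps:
J(s, m) = 1/(-5 + s)
H = 23/2 (H = (-1 + 4)*(1/(-5 - 1) + (3 + 1)) = 3*(1/(-6) + 4) = 3*(-⅙ + 4) = 3*(23/6) = 23/2 ≈ 11.500)
t(T) = ⅚ - T/6 (t(T) = 3/2 - (T + 4)/6 = 3/2 - (4 + T)/6 = 3/2 + (-⅔ - T/6) = ⅚ - T/6)
(-4*(-3)*(-6))*(t(H)*(-16)) = (-4*(-3)*(-6))*((⅚ - ⅙*23/2)*(-16)) = (12*(-6))*((⅚ - 23/12)*(-16)) = -(-78)*(-16) = -72*52/3 = -1248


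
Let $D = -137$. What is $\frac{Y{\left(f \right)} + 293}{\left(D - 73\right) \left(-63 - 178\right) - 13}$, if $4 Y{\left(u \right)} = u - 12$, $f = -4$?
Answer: $\frac{289}{50597} \approx 0.0057118$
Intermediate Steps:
$Y{\left(u \right)} = -3 + \frac{u}{4}$ ($Y{\left(u \right)} = \frac{u - 12}{4} = \frac{-12 + u}{4} = -3 + \frac{u}{4}$)
$\frac{Y{\left(f \right)} + 293}{\left(D - 73\right) \left(-63 - 178\right) - 13} = \frac{\left(-3 + \frac{1}{4} \left(-4\right)\right) + 293}{\left(-137 - 73\right) \left(-63 - 178\right) - 13} = \frac{\left(-3 - 1\right) + 293}{\left(-210\right) \left(-241\right) - 13} = \frac{-4 + 293}{50610 - 13} = \frac{289}{50597}$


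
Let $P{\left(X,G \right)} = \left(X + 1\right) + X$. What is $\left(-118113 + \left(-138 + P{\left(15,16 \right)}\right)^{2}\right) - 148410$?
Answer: $-255074$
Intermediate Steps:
$P{\left(X,G \right)} = 1 + 2 X$ ($P{\left(X,G \right)} = \left(1 + X\right) + X = 1 + 2 X$)
$\left(-118113 + \left(-138 + P{\left(15,16 \right)}\right)^{2}\right) - 148410 = \left(-118113 + \left(-138 + \left(1 + 2 \cdot 15\right)\right)^{2}\right) - 148410 = \left(-118113 + \left(-138 + \left(1 + 30\right)\right)^{2}\right) - 148410 = \left(-118113 + \left(-138 + 31\right)^{2}\right) - 148410 = \left(-118113 + \left(-107\right)^{2}\right) - 148410 = \left(-118113 + 11449\right) - 148410 = -106664 - 148410 = -255074$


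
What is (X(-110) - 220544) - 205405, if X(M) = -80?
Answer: -426029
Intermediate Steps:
(X(-110) - 220544) - 205405 = (-80 - 220544) - 205405 = -220624 - 205405 = -426029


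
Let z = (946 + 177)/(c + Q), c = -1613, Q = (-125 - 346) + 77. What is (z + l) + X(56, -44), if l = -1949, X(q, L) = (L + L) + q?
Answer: -3976990/2007 ≈ -1981.6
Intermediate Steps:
X(q, L) = q + 2*L (X(q, L) = 2*L + q = q + 2*L)
Q = -394 (Q = -471 + 77 = -394)
z = -1123/2007 (z = (946 + 177)/(-1613 - 394) = 1123/(-2007) = 1123*(-1/2007) = -1123/2007 ≈ -0.55954)
(z + l) + X(56, -44) = (-1123/2007 - 1949) + (56 + 2*(-44)) = -3912766/2007 + (56 - 88) = -3912766/2007 - 32 = -3976990/2007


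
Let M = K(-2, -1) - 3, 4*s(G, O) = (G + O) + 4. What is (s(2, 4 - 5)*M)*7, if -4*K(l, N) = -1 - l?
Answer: -455/16 ≈ -28.438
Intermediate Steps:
K(l, N) = ¼ + l/4 (K(l, N) = -(-1 - l)/4 = ¼ + l/4)
s(G, O) = 1 + G/4 + O/4 (s(G, O) = ((G + O) + 4)/4 = (4 + G + O)/4 = 1 + G/4 + O/4)
M = -13/4 (M = (¼ + (¼)*(-2)) - 3 = (¼ - ½) - 3 = -¼ - 3 = -13/4 ≈ -3.2500)
(s(2, 4 - 5)*M)*7 = ((1 + (¼)*2 + (4 - 5)/4)*(-13/4))*7 = ((1 + ½ + (¼)*(-1))*(-13/4))*7 = ((1 + ½ - ¼)*(-13/4))*7 = ((5/4)*(-13/4))*7 = -65/16*7 = -455/16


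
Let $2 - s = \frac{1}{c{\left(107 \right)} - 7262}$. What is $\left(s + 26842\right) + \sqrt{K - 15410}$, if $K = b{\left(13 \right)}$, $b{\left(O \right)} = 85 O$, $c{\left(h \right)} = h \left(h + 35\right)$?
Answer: $\frac{212926607}{7932} + i \sqrt{14305} \approx 26844.0 + 119.6 i$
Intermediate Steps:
$c{\left(h \right)} = h \left(35 + h\right)$
$K = 1105$ ($K = 85 \cdot 13 = 1105$)
$s = \frac{15863}{7932}$ ($s = 2 - \frac{1}{107 \left(35 + 107\right) - 7262} = 2 - \frac{1}{107 \cdot 142 - 7262} = 2 - \frac{1}{15194 - 7262} = 2 - \frac{1}{7932} = \frac{15863}{7932} \approx 1.9999$)
$\left(s + 26842\right) + \sqrt{K - 15410} = \left(\frac{15863}{7932} + 26842\right) + \sqrt{1105 - 15410} = \frac{212926607}{7932} + \sqrt{-14305} = \frac{212926607}{7932} + i \sqrt{14305}$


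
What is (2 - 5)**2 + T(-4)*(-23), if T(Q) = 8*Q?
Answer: 745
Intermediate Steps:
(2 - 5)**2 + T(-4)*(-23) = (2 - 5)**2 + (8*(-4))*(-23) = (-3)**2 - 32*(-23) = 9 + 736 = 745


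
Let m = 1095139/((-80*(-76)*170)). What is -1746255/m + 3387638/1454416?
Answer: -1312557075435698159/796393841912 ≈ -1.6481e+6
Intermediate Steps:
m = 1095139/1033600 (m = 1095139/((6080*170)) = 1095139/1033600 ≈ 1.0595)
-1746255/m + 3387638/1454416 = -1746255/1095139/1033600 + 3387638/1454416 = -1746255*1033600/1095139 + 3387638*(1/1454416) = -1804929168000/1095139 + 1693819/727208 = -1312557075435698159/796393841912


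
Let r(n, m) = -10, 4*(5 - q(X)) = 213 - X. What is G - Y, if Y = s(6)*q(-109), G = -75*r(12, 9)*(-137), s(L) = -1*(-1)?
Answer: -205349/2 ≈ -1.0267e+5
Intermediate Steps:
q(X) = -193/4 + X/4 (q(X) = 5 - (213 - X)/4 = 5 + (-213/4 + X/4) = -193/4 + X/4)
s(L) = 1
G = -102750 (G = -75*(-10)*(-137) = 750*(-137) = -102750)
Y = -151/2 (Y = 1*(-193/4 + (¼)*(-109)) = 1*(-193/4 - 109/4) = 1*(-151/2) = -151/2 ≈ -75.500)
G - Y = -102750 - 1*(-151/2) = -102750 + 151/2 = -205349/2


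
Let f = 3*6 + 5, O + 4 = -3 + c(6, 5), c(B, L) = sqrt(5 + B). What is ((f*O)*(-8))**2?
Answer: 2031360 - 473984*sqrt(11) ≈ 4.5933e+5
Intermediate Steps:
O = -7 + sqrt(11) (O = -4 + (-3 + sqrt(5 + 6)) = -4 + (-3 + sqrt(11)) = -7 + sqrt(11) ≈ -3.6834)
f = 23 (f = 18 + 5 = 23)
((f*O)*(-8))**2 = ((23*(-7 + sqrt(11)))*(-8))**2 = ((-161 + 23*sqrt(11))*(-8))**2 = (1288 - 184*sqrt(11))**2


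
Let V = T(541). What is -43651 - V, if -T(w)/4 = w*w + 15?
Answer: 1127133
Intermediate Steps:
T(w) = -60 - 4*w² (T(w) = -4*(w*w + 15) = -4*(w² + 15) = -4*(15 + w²) = -60 - 4*w²)
V = -1170784 (V = -60 - 4*541² = -60 - 4*292681 = -60 - 1170724 = -1170784)
-43651 - V = -43651 - 1*(-1170784) = -43651 + 1170784 = 1127133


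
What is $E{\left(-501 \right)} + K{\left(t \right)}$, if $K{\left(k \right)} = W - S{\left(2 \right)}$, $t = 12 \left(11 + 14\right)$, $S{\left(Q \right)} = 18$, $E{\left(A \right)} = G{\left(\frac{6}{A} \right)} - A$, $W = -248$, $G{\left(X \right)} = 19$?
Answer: $254$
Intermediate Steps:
$E{\left(A \right)} = 19 - A$
$t = 300$ ($t = 12 \cdot 25 = 300$)
$K{\left(k \right)} = -266$ ($K{\left(k \right)} = -248 - 18 = -266$)
$E{\left(-501 \right)} + K{\left(t \right)} = \left(19 - -501\right) - 266 = \left(19 + 501\right) - 266 = 520 - 266 = 254$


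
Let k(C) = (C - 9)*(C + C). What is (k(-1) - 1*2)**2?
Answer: 324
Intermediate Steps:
k(C) = 2*C*(-9 + C) (k(C) = (-9 + C)*(2*C) = 2*C*(-9 + C))
(k(-1) - 1*2)**2 = (2*(-1)*(-9 - 1) - 1*2)**2 = (2*(-1)*(-10) - 2)**2 = (20 - 2)**2 = 18**2 = 324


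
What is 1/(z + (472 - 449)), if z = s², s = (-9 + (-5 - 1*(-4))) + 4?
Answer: 1/59 ≈ 0.016949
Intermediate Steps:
s = -6 (s = (-9 + (-5 + 4)) + 4 = (-9 - 1) + 4 = -10 + 4 = -6)
z = 36 (z = (-6)² = 36)
1/(z + (472 - 449)) = 1/(36 + (472 - 449)) = 1/(36 + 23) = 1/59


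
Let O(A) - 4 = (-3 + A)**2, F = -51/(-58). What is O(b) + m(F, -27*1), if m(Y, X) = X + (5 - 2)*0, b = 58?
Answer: 3002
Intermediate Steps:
F = 51/58 (F = -51*(-1/58) = 51/58 ≈ 0.87931)
O(A) = 4 + (-3 + A)**2
m(Y, X) = X (m(Y, X) = X + 3*0 = X + 0 = X)
O(b) + m(F, -27*1) = (4 + (-3 + 58)**2) - 27*1 = (4 + 55**2) - 27 = (4 + 3025) - 27 = 3029 - 27 = 3002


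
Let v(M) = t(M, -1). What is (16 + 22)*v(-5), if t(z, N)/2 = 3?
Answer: 228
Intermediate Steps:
t(z, N) = 6 (t(z, N) = 2*3 = 6)
v(M) = 6
(16 + 22)*v(-5) = (16 + 22)*6 = 38*6 = 228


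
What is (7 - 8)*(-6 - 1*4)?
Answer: 10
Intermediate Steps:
(7 - 8)*(-6 - 1*4) = -(-6 - 4) = -1*(-10) = 10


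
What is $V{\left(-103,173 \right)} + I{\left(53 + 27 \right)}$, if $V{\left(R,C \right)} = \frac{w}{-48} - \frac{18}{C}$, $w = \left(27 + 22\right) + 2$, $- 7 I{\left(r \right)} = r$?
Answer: $- \frac{244043}{19376} \approx -12.595$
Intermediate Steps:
$I{\left(r \right)} = - \frac{r}{7}$
$w = 51$ ($w = 49 + 2 = 51$)
$V{\left(R,C \right)} = - \frac{17}{16} - \frac{18}{C}$ ($V{\left(R,C \right)} = \frac{51}{-48} - \frac{18}{C} = 51 \left(- \frac{1}{48}\right) - \frac{18}{C} = - \frac{17}{16} - \frac{18}{C}$)
$V{\left(-103,173 \right)} + I{\left(53 + 27 \right)} = \left(- \frac{17}{16} - \frac{18}{173}\right) - \frac{53 + 27}{7} = \left(- \frac{17}{16} - \frac{18}{173}\right) - \frac{80}{7} = - \frac{3229}{2768} - \frac{80}{7} = - \frac{244043}{19376}$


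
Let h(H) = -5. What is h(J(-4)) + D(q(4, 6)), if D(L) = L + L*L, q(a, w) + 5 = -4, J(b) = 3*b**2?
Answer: 67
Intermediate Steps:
q(a, w) = -9 (q(a, w) = -5 - 4 = -9)
D(L) = L + L**2
h(J(-4)) + D(q(4, 6)) = -5 - 9*(1 - 9) = -5 - 9*(-8) = -5 + 72 = 67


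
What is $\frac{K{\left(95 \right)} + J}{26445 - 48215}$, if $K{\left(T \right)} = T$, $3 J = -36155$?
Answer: $\frac{3587}{6531} \approx 0.54923$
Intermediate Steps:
$J = - \frac{36155}{3}$ ($J = \frac{1}{3} \left(-36155\right) = - \frac{36155}{3} \approx -12052.0$)
$\frac{K{\left(95 \right)} + J}{26445 - 48215} = \frac{95 - \frac{36155}{3}}{26445 - 48215} = - \frac{35870}{3 \left(-21770\right)} = \left(- \frac{35870}{3}\right) \left(- \frac{1}{21770}\right) = \frac{3587}{6531}$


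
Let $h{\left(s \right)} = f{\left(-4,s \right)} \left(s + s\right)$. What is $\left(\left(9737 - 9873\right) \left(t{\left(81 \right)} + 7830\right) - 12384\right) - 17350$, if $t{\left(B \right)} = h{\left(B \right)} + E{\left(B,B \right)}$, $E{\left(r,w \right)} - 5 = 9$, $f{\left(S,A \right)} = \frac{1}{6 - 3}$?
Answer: $-1103862$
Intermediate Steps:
$f{\left(S,A \right)} = \frac{1}{3}$
$E{\left(r,w \right)} = 14$ ($E{\left(r,w \right)} = 5 + 9 = 14$)
$h{\left(s \right)} = \frac{2 s}{3}$ ($h{\left(s \right)} = \frac{s + s}{3} = \frac{2 s}{3}$)
$t{\left(B \right)} = 14 + \frac{2 B}{3}$ ($t{\left(B \right)} = \frac{2 B}{3} + 14 = 14 + \frac{2 B}{3}$)
$\left(\left(9737 - 9873\right) \left(t{\left(81 \right)} + 7830\right) - 12384\right) - 17350 = \left(\left(9737 - 9873\right) \left(\left(14 + \frac{2}{3} \cdot 81\right) + 7830\right) - 12384\right) - 17350 = \left(- 136 \left(\left(14 + 54\right) + 7830\right) - 12384\right) - 17350 = \left(- 136 \left(68 + 7830\right) - 12384\right) - 17350 = \left(\left(-136\right) 7898 - 12384\right) - 17350 = \left(-1074128 - 12384\right) - 17350 = -1086512 - 17350 = -1103862$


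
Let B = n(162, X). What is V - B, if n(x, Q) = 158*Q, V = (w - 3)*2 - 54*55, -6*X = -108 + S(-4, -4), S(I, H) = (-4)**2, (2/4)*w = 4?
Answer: -16148/3 ≈ -5382.7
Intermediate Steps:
w = 8 (w = 2*4 = 8)
S(I, H) = 16
X = 46/3 (X = -(-108 + 16)/6 = -1/6*(-92) = 46/3 ≈ 15.333)
V = -2960 (V = (8 - 3)*2 - 54*55 = 5*2 - 2970 = 10 - 2970 = -2960)
B = 7268/3 (B = 158*(46/3) = 7268/3 ≈ 2422.7)
V - B = -2960 - 1*7268/3 = -2960 - 7268/3 = -16148/3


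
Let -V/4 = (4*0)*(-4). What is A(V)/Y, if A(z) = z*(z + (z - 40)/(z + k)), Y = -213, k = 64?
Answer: 0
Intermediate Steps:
V = 0 (V = -4*4*0*(-4) = -0*(-4) = -4*0 = 0)
A(z) = z*(z + (-40 + z)/(64 + z)) (A(z) = z*(z + (z - 40)/(z + 64)) = z*(z + (-40 + z)/(64 + z)))
A(V)/Y = (0*(-40 + 0² + 65*0)/(64 + 0))/(-213) = (0*(-40 + 0 + 0)/64)*(-1/213) = (0*(1/64)*(-40))*(-1/213) = 0*(-1/213) = 0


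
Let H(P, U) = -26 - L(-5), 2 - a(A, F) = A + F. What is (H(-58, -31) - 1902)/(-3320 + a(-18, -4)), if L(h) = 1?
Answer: 1929/3296 ≈ 0.58525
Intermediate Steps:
a(A, F) = 2 - A - F (a(A, F) = 2 - (A + F) = 2 + (-A - F) = 2 - A - F)
H(P, U) = -27 (H(P, U) = -26 - 1*1 = -26 - 1 = -27)
(H(-58, -31) - 1902)/(-3320 + a(-18, -4)) = (-27 - 1902)/(-3320 + (2 - 1*(-18) - 1*(-4))) = -1929/(-3320 + (2 + 18 + 4)) = -1929/(-3320 + 24) = -1929/(-3296) = -1929*(-1/3296) = 1929/3296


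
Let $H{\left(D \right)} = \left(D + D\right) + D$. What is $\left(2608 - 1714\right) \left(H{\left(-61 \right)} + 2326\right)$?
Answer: $1915842$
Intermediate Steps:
$H{\left(D \right)} = 3 D$ ($H{\left(D \right)} = 2 D + D = 3 D$)
$\left(2608 - 1714\right) \left(H{\left(-61 \right)} + 2326\right) = \left(2608 - 1714\right) \left(3 \left(-61\right) + 2326\right) = 894 \left(-183 + 2326\right) = 894 \cdot 2143 = 1915842$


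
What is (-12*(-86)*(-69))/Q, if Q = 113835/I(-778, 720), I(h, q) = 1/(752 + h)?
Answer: 11868/493285 ≈ 0.024059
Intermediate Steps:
Q = -2959710 (Q = 113835/(1/(752 - 778)) = 113835/(1/(-26)) = 113835/(-1/26) = 113835*(-26) = -2959710)
(-12*(-86)*(-69))/Q = (-12*(-86)*(-69))/(-2959710) = (1032*(-69))*(-1/2959710) = -71208*(-1/2959710) = 11868/493285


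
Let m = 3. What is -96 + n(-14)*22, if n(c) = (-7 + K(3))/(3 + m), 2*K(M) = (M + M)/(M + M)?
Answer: -719/6 ≈ -119.83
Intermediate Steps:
K(M) = 1/2 (K(M) = ((M + M)/(M + M))/2 = ((2*M)/((2*M)))/2 = ((2*M)*(1/(2*M)))/2 = (1/2)*1 = 1/2)
n(c) = -13/12 (n(c) = (-7 + 1/2)/(3 + 3) = -13/2/6 = -13/2*1/6 = -13/12)
-96 + n(-14)*22 = -96 - 13/12*22 = -96 - 143/6 = -719/6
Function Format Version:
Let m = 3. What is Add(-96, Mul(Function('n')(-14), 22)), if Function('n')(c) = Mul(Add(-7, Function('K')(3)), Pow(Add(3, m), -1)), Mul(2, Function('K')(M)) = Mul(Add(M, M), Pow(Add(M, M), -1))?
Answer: Rational(-719, 6) ≈ -119.83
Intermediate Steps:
Function('K')(M) = Rational(1, 2) (Function('K')(M) = Mul(Rational(1, 2), Mul(Add(M, M), Pow(Add(M, M), -1))) = Mul(Rational(1, 2), Mul(Mul(2, M), Pow(Mul(2, M), -1))) = Mul(Rational(1, 2), Mul(Mul(2, M), Mul(Rational(1, 2), Pow(M, -1)))) = Mul(Rational(1, 2), 1) = Rational(1, 2))
Function('n')(c) = Rational(-13, 12) (Function('n')(c) = Mul(Add(-7, Rational(1, 2)), Pow(Add(3, 3), -1)) = Mul(Rational(-13, 2), Pow(6, -1)) = Mul(Rational(-13, 2), Rational(1, 6)) = Rational(-13, 12))
Add(-96, Mul(Function('n')(-14), 22)) = Add(-96, Mul(Rational(-13, 12), 22)) = Add(-96, Rational(-143, 6)) = Rational(-719, 6)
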